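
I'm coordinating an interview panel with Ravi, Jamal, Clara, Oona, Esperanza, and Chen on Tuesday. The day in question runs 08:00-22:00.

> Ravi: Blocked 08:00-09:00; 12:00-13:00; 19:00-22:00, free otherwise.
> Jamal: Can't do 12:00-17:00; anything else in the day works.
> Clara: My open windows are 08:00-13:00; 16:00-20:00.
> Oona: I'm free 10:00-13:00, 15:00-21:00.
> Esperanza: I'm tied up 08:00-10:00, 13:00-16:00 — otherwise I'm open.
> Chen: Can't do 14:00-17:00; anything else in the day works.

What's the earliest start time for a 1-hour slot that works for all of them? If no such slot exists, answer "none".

Ravi free: 09:00-12:00, 13:00-19:00 (invert busy blocks within the working day).
Jamal free: 08:00-12:00, 17:00-22:00 (invert busy blocks within the working day).
Clara free: 08:00-13:00, 16:00-20:00.
Oona free: 10:00-13:00, 15:00-21:00.
Esperanza free: 10:00-13:00, 16:00-22:00 (invert busy blocks within the working day).
Chen free: 08:00-14:00, 17:00-22:00 (invert busy blocks within the working day).
Ravi ∩ Jamal: 09:00-12:00, 17:00-19:00.
Ravi ∩ Jamal ∩ Clara: 09:00-12:00, 17:00-19:00.
Ravi ∩ Jamal ∩ Clara ∩ Oona: 10:00-12:00, 17:00-19:00.
Ravi ∩ Jamal ∩ Clara ∩ Oona ∩ Esperanza: 10:00-12:00, 17:00-19:00.
Ravi ∩ Jamal ∩ Clara ∩ Oona ∩ Esperanza ∩ Chen: 10:00-12:00, 17:00-19:00.
The first common window of at least 60 minutes is 10:00-12:00, so the earliest start is 10:00.

10:00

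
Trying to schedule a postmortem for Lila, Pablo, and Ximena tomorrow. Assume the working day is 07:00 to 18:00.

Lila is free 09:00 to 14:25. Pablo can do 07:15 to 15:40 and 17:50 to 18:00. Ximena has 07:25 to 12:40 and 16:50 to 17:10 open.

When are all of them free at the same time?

09:00-12:40

Lila ∩ Pablo: 09:00-14:25.
Lila ∩ Pablo ∩ Ximena: 09:00-12:40.
Those are the intersection windows.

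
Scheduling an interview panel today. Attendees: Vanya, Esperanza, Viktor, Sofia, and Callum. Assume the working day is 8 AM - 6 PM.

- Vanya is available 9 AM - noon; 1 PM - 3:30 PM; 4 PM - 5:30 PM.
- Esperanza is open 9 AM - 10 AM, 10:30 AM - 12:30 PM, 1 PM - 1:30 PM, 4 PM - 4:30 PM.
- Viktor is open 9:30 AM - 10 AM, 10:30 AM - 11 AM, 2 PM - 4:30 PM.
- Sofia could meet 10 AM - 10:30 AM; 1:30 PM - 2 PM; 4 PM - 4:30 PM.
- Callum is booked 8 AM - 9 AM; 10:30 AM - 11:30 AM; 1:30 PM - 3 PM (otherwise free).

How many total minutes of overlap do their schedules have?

30

Vanya free: 09:00-12:00, 13:00-15:30, 16:00-17:30.
Esperanza free: 09:00-10:00, 10:30-12:30, 13:00-13:30, 16:00-16:30.
Viktor free: 09:30-10:00, 10:30-11:00, 14:00-16:30.
Sofia free: 10:00-10:30, 13:30-14:00, 16:00-16:30.
Callum free: 09:00-10:30, 11:30-13:30, 15:00-18:00 (invert busy blocks within the working day).
Vanya ∩ Esperanza: 09:00-10:00, 10:30-12:00, 13:00-13:30, 16:00-16:30.
Vanya ∩ Esperanza ∩ Viktor: 09:30-10:00, 10:30-11:00, 16:00-16:30.
Vanya ∩ Esperanza ∩ Viktor ∩ Sofia: 16:00-16:30.
Vanya ∩ Esperanza ∩ Viktor ∩ Sofia ∩ Callum: 16:00-16:30.
That's a single block of 30 minutes.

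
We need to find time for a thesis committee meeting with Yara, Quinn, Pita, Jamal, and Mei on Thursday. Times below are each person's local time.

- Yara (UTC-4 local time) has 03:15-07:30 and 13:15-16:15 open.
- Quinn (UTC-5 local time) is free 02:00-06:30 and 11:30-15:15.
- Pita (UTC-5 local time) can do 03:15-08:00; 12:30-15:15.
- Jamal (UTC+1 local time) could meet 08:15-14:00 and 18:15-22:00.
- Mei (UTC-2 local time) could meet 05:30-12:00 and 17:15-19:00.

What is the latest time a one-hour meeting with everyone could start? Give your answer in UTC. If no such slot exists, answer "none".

19:15

Yara in UTC: 07:15-11:30, 17:15-20:15 (add 4h to convert from UTC-4).
Quinn in UTC: 07:00-11:30, 16:30-20:15 (add 5h to convert from UTC-5).
Pita in UTC: 08:15-13:00, 17:30-20:15 (add 5h to convert from UTC-5).
Jamal in UTC: 07:15-13:00, 17:15-21:00 (subtract 1h to convert from UTC+1).
Mei in UTC: 07:30-14:00, 19:15-21:00 (add 2h to convert from UTC-2).
Yara ∩ Quinn: 07:15-11:30, 17:15-20:15.
Yara ∩ Quinn ∩ Pita: 08:15-11:30, 17:30-20:15.
Yara ∩ Quinn ∩ Pita ∩ Jamal: 08:15-11:30, 17:30-20:15.
Yara ∩ Quinn ∩ Pita ∩ Jamal ∩ Mei: 08:15-11:30, 19:15-20:15.
Those are the intersection windows.
The last common window of at least 60 minutes is 19:15-20:15; a 60-minute meeting can start as late as 19:15 and still end by 20:15.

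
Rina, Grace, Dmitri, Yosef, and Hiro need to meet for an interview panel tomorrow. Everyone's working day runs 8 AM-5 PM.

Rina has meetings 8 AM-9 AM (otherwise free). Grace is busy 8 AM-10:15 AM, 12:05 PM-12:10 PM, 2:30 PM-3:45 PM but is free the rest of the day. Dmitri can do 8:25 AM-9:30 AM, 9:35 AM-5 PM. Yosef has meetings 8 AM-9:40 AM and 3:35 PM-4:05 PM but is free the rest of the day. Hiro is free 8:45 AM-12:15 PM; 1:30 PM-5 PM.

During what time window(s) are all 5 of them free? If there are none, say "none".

10:15-12:05, 12:10-12:15, 13:30-14:30, 16:05-17:00

Rina free: 09:00-17:00 (invert busy blocks within the working day).
Grace free: 10:15-12:05, 12:10-14:30, 15:45-17:00 (invert busy blocks within the working day).
Dmitri free: 08:25-09:30, 09:35-17:00.
Yosef free: 09:40-15:35, 16:05-17:00 (invert busy blocks within the working day).
Hiro free: 08:45-12:15, 13:30-17:00.
Rina ∩ Grace: 10:15-12:05, 12:10-14:30, 15:45-17:00.
Rina ∩ Grace ∩ Dmitri: 10:15-12:05, 12:10-14:30, 15:45-17:00.
Rina ∩ Grace ∩ Dmitri ∩ Yosef: 10:15-12:05, 12:10-14:30, 16:05-17:00.
Rina ∩ Grace ∩ Dmitri ∩ Yosef ∩ Hiro: 10:15-12:05, 12:10-12:15, 13:30-14:30, 16:05-17:00.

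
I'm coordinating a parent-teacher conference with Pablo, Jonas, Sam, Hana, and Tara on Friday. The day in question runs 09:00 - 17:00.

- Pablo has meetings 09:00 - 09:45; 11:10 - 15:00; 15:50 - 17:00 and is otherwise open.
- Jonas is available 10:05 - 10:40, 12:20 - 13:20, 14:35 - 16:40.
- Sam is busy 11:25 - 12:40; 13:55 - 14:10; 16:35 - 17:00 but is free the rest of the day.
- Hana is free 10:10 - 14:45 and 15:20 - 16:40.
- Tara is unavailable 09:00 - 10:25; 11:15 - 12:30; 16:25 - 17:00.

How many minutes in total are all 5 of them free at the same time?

45

Pablo free: 09:45-11:10, 15:00-15:50 (invert busy blocks within the working day).
Jonas free: 10:05-10:40, 12:20-13:20, 14:35-16:40.
Sam free: 09:00-11:25, 12:40-13:55, 14:10-16:35 (invert busy blocks within the working day).
Hana free: 10:10-14:45, 15:20-16:40.
Tara free: 10:25-11:15, 12:30-16:25 (invert busy blocks within the working day).
Pablo ∩ Jonas: 10:05-10:40, 15:00-15:50.
Pablo ∩ Jonas ∩ Sam: 10:05-10:40, 15:00-15:50.
Pablo ∩ Jonas ∩ Sam ∩ Hana: 10:10-10:40, 15:20-15:50.
Pablo ∩ Jonas ∩ Sam ∩ Hana ∩ Tara: 10:25-10:40, 15:20-15:50.
Summing the common windows: 15 + 30 = 45 minutes.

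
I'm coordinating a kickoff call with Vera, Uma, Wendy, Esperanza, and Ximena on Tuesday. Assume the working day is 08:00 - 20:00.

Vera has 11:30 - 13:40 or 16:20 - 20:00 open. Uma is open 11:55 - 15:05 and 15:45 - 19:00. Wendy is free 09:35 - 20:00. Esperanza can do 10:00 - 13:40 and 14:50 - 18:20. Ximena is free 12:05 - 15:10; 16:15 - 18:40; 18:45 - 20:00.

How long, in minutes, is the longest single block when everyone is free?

Vera ∩ Uma: 11:55-13:40, 16:20-19:00.
Vera ∩ Uma ∩ Wendy: 11:55-13:40, 16:20-19:00.
Vera ∩ Uma ∩ Wendy ∩ Esperanza: 11:55-13:40, 16:20-18:20.
Vera ∩ Uma ∩ Wendy ∩ Esperanza ∩ Ximena: 12:05-13:40, 16:20-18:20.
The longest is 16:20-18:20 at 120 minutes.

120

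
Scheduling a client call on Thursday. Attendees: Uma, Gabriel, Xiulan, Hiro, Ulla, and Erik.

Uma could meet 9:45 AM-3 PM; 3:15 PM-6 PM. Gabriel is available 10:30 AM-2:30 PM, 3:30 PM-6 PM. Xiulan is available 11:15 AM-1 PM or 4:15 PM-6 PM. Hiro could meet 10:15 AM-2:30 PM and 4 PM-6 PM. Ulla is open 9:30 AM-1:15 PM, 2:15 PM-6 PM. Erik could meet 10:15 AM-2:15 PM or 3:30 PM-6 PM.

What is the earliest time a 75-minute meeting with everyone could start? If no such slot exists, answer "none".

Uma ∩ Gabriel: 10:30-14:30, 15:30-18:00.
Uma ∩ Gabriel ∩ Xiulan: 11:15-13:00, 16:15-18:00.
Uma ∩ Gabriel ∩ Xiulan ∩ Hiro: 11:15-13:00, 16:15-18:00.
Uma ∩ Gabriel ∩ Xiulan ∩ Hiro ∩ Ulla: 11:15-13:00, 16:15-18:00.
Uma ∩ Gabriel ∩ Xiulan ∩ Hiro ∩ Ulla ∩ Erik: 11:15-13:00, 16:15-18:00.
The first common window of at least 75 minutes is 11:15-13:00, so the earliest start is 11:15.

11:15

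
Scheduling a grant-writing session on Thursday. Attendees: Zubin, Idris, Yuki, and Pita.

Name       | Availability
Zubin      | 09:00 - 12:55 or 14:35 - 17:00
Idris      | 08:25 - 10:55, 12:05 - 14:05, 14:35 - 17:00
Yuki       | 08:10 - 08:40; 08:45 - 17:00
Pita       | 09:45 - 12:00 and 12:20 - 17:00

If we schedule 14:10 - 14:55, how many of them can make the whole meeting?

Yuki and Pita can make the full 14:10-14:55 slot — that's 2.

2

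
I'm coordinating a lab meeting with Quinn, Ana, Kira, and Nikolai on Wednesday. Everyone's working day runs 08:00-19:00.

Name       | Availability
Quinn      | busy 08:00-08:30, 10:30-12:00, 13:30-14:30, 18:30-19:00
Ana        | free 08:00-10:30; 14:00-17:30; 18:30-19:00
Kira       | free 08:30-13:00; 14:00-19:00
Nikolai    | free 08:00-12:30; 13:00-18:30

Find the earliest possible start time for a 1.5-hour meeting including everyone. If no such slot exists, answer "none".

Quinn free: 08:30-10:30, 12:00-13:30, 14:30-18:30 (invert busy blocks within the working day).
Ana free: 08:00-10:30, 14:00-17:30, 18:30-19:00.
Kira free: 08:30-13:00, 14:00-19:00.
Nikolai free: 08:00-12:30, 13:00-18:30.
Quinn ∩ Ana: 08:30-10:30, 14:30-17:30.
Quinn ∩ Ana ∩ Kira: 08:30-10:30, 14:30-17:30.
Quinn ∩ Ana ∩ Kira ∩ Nikolai: 08:30-10:30, 14:30-17:30.
Those are the intersection windows.
The first common window of at least 90 minutes is 08:30-10:30, so the earliest start is 08:30.

08:30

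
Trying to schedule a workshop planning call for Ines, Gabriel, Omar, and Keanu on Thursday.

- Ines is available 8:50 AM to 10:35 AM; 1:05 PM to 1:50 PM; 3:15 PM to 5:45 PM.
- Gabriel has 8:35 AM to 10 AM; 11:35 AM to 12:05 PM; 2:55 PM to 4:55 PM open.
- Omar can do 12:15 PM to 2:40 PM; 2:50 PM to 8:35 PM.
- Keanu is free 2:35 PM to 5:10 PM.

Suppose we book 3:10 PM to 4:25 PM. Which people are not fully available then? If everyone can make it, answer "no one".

Ines

Ines: not fully free for 15:10-16:25. Gabriel: free for 15:10-16:25. Omar: free for 15:10-16:25. Keanu: free for 15:10-16:25.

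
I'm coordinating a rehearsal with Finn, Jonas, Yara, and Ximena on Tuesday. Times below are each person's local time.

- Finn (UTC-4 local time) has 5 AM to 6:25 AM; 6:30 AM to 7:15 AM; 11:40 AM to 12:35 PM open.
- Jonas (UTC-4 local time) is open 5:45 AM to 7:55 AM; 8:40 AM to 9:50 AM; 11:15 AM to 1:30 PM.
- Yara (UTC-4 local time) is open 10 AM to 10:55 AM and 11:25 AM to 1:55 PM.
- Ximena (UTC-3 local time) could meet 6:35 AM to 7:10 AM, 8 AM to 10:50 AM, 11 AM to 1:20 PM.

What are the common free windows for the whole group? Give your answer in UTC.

Finn in UTC: 09:00-10:25, 10:30-11:15, 15:40-16:35 (add 4h to convert from UTC-4).
Jonas in UTC: 09:45-11:55, 12:40-13:50, 15:15-17:30 (add 4h to convert from UTC-4).
Yara in UTC: 14:00-14:55, 15:25-17:55 (add 4h to convert from UTC-4).
Ximena in UTC: 09:35-10:10, 11:00-13:50, 14:00-16:20 (add 3h to convert from UTC-3).
Finn ∩ Jonas: 09:45-10:25, 10:30-11:15, 15:40-16:35.
Finn ∩ Jonas ∩ Yara: 15:40-16:35.
Finn ∩ Jonas ∩ Yara ∩ Ximena: 15:40-16:20.
Those are the intersection windows.

15:40-16:20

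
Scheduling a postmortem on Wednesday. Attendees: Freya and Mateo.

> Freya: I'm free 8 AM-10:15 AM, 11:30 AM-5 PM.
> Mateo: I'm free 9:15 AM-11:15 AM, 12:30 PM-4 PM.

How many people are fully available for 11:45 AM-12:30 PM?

1

Freya can make the full 11:45-12:30 slot — that's 1.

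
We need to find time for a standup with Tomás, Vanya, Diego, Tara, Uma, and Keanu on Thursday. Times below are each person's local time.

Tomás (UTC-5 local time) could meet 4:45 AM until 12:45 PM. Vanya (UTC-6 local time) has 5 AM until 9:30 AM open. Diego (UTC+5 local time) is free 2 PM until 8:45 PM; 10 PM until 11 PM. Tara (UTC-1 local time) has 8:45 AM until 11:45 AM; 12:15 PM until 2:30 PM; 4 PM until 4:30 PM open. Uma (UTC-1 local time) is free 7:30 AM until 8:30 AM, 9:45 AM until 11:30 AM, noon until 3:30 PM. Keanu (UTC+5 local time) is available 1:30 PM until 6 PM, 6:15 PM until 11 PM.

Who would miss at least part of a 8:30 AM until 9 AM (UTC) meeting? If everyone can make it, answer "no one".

Diego, Tara, Tomás, Vanya

Tomás in UTC: 09:45-17:45 (add 5h to convert from UTC-5).
Vanya in UTC: 11:00-15:30 (add 6h to convert from UTC-6).
Diego in UTC: 09:00-15:45, 17:00-18:00 (subtract 5h to convert from UTC+5).
Tara in UTC: 09:45-12:45, 13:15-15:30, 17:00-17:30 (add 1h to convert from UTC-1).
Uma in UTC: 08:30-09:30, 10:45-12:30, 13:00-16:30 (add 1h to convert from UTC-1).
Keanu in UTC: 08:30-13:00, 13:15-18:00 (subtract 5h to convert from UTC+5).
Tomás: not fully free for 08:30-09:00. Vanya: not fully free for 08:30-09:00. Diego: not fully free for 08:30-09:00. Tara: not fully free for 08:30-09:00. Uma: free for 08:30-09:00. Keanu: free for 08:30-09:00.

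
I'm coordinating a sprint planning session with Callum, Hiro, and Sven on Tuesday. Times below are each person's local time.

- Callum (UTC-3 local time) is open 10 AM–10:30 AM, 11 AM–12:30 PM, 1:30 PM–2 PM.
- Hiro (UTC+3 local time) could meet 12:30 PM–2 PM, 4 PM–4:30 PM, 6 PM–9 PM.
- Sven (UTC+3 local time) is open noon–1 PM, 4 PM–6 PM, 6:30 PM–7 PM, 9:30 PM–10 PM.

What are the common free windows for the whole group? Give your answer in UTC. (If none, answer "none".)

13:00-13:30

Callum in UTC: 13:00-13:30, 14:00-15:30, 16:30-17:00 (add 3h to convert from UTC-3).
Hiro in UTC: 09:30-11:00, 13:00-13:30, 15:00-18:00 (subtract 3h to convert from UTC+3).
Sven in UTC: 09:00-10:00, 13:00-15:00, 15:30-16:00, 18:30-19:00 (subtract 3h to convert from UTC+3).
Callum ∩ Hiro: 13:00-13:30, 15:00-15:30, 16:30-17:00.
Callum ∩ Hiro ∩ Sven: 13:00-13:30.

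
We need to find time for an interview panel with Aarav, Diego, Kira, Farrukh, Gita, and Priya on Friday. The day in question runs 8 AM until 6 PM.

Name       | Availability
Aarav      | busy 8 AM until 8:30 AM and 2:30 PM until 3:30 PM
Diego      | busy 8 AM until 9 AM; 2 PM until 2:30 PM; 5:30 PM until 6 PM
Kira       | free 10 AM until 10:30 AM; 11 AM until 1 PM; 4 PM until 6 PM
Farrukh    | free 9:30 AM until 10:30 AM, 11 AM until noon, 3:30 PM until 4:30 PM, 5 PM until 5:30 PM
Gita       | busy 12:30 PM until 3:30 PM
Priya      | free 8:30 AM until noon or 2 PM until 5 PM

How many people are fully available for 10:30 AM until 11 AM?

4

Aarav free: 08:30-14:30, 15:30-18:00 (invert busy blocks within the working day).
Diego free: 09:00-14:00, 14:30-17:30 (invert busy blocks within the working day).
Kira free: 10:00-10:30, 11:00-13:00, 16:00-18:00.
Farrukh free: 09:30-10:30, 11:00-12:00, 15:30-16:30, 17:00-17:30.
Gita free: 08:00-12:30, 15:30-18:00 (invert busy blocks within the working day).
Priya free: 08:30-12:00, 14:00-17:00.
Aarav, Diego, Gita, and Priya can make the full 10:30-11:00 slot — that's 4.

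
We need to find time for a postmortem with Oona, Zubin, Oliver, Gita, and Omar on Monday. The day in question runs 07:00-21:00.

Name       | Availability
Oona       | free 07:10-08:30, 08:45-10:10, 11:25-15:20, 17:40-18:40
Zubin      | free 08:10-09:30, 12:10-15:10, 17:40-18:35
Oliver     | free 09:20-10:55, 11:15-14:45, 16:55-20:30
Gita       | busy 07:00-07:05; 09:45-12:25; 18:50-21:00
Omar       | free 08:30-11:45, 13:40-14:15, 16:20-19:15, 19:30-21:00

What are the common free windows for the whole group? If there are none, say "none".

09:20-09:30, 13:40-14:15, 17:40-18:35

Oona free: 07:10-08:30, 08:45-10:10, 11:25-15:20, 17:40-18:40.
Zubin free: 08:10-09:30, 12:10-15:10, 17:40-18:35.
Oliver free: 09:20-10:55, 11:15-14:45, 16:55-20:30.
Gita free: 07:05-09:45, 12:25-18:50 (invert busy blocks within the working day).
Omar free: 08:30-11:45, 13:40-14:15, 16:20-19:15, 19:30-21:00.
Oona ∩ Zubin: 08:10-08:30, 08:45-09:30, 12:10-15:10, 17:40-18:35.
Oona ∩ Zubin ∩ Oliver: 09:20-09:30, 12:10-14:45, 17:40-18:35.
Oona ∩ Zubin ∩ Oliver ∩ Gita: 09:20-09:30, 12:25-14:45, 17:40-18:35.
Oona ∩ Zubin ∩ Oliver ∩ Gita ∩ Omar: 09:20-09:30, 13:40-14:15, 17:40-18:35.
Those are the intersection windows.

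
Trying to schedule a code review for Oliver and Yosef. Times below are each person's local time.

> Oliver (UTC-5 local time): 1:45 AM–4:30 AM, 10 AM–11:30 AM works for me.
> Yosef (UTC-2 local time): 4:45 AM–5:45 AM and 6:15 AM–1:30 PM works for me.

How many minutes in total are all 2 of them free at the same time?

Oliver in UTC: 06:45-09:30, 15:00-16:30 (add 5h to convert from UTC-5).
Yosef in UTC: 06:45-07:45, 08:15-15:30 (add 2h to convert from UTC-2).
Oliver ∩ Yosef: 06:45-07:45, 08:15-09:30, 15:00-15:30.
Summing the common windows: 60 + 75 + 30 = 165 minutes.

165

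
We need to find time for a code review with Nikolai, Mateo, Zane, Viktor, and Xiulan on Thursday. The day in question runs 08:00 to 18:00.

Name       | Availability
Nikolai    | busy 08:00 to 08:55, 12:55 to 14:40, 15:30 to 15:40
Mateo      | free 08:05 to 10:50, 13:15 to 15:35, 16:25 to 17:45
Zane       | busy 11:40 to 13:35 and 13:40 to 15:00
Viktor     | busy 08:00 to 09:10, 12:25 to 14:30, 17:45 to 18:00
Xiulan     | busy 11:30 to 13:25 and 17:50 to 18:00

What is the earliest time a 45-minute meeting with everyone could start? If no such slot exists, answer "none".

Nikolai free: 08:55-12:55, 14:40-15:30, 15:40-18:00 (invert busy blocks within the working day).
Mateo free: 08:05-10:50, 13:15-15:35, 16:25-17:45.
Zane free: 08:00-11:40, 13:35-13:40, 15:00-18:00 (invert busy blocks within the working day).
Viktor free: 09:10-12:25, 14:30-17:45 (invert busy blocks within the working day).
Xiulan free: 08:00-11:30, 13:25-17:50 (invert busy blocks within the working day).
Nikolai ∩ Mateo: 08:55-10:50, 14:40-15:30, 16:25-17:45.
Nikolai ∩ Mateo ∩ Zane: 08:55-10:50, 15:00-15:30, 16:25-17:45.
Nikolai ∩ Mateo ∩ Zane ∩ Viktor: 09:10-10:50, 15:00-15:30, 16:25-17:45.
Nikolai ∩ Mateo ∩ Zane ∩ Viktor ∩ Xiulan: 09:10-10:50, 15:00-15:30, 16:25-17:45.
The first common window of at least 45 minutes is 09:10-10:50, so the earliest start is 09:10.

09:10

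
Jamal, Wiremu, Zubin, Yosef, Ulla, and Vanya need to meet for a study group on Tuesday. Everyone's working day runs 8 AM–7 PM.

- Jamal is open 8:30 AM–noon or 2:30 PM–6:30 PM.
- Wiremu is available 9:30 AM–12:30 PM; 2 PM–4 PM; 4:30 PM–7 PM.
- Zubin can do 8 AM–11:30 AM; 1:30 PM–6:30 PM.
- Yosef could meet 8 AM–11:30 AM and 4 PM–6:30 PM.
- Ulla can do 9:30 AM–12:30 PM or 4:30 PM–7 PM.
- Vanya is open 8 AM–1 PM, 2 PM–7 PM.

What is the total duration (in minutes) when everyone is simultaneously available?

Jamal ∩ Wiremu: 09:30-12:00, 14:30-16:00, 16:30-18:30.
Jamal ∩ Wiremu ∩ Zubin: 09:30-11:30, 14:30-16:00, 16:30-18:30.
Jamal ∩ Wiremu ∩ Zubin ∩ Yosef: 09:30-11:30, 16:30-18:30.
Jamal ∩ Wiremu ∩ Zubin ∩ Yosef ∩ Ulla: 09:30-11:30, 16:30-18:30.
Jamal ∩ Wiremu ∩ Zubin ∩ Yosef ∩ Ulla ∩ Vanya: 09:30-11:30, 16:30-18:30.
Those are the intersection windows.
Summing the common windows: 120 + 120 = 240 minutes.

240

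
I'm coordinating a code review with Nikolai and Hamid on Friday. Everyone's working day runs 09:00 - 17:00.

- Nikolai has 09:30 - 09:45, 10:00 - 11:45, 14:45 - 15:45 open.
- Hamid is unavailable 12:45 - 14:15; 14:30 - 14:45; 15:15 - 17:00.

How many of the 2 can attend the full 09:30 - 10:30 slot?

1

Nikolai free: 09:30-09:45, 10:00-11:45, 14:45-15:45.
Hamid free: 09:00-12:45, 14:15-14:30, 14:45-15:15 (invert busy blocks within the working day).
Hamid can make the full 09:30-10:30 slot — that's 1.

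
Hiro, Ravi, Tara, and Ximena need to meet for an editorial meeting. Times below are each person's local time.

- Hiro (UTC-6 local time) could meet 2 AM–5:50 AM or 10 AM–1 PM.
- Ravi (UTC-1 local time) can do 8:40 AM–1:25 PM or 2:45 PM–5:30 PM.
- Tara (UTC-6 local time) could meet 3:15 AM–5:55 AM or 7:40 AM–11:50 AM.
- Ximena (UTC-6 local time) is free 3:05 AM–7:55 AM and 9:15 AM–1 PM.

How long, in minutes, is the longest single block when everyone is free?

130

Hiro in UTC: 08:00-11:50, 16:00-19:00 (add 6h to convert from UTC-6).
Ravi in UTC: 09:40-14:25, 15:45-18:30 (add 1h to convert from UTC-1).
Tara in UTC: 09:15-11:55, 13:40-17:50 (add 6h to convert from UTC-6).
Ximena in UTC: 09:05-13:55, 15:15-19:00 (add 6h to convert from UTC-6).
Hiro ∩ Ravi: 09:40-11:50, 16:00-18:30.
Hiro ∩ Ravi ∩ Tara: 09:40-11:50, 16:00-17:50.
Hiro ∩ Ravi ∩ Tara ∩ Ximena: 09:40-11:50, 16:00-17:50.
The longest is 09:40-11:50 at 130 minutes.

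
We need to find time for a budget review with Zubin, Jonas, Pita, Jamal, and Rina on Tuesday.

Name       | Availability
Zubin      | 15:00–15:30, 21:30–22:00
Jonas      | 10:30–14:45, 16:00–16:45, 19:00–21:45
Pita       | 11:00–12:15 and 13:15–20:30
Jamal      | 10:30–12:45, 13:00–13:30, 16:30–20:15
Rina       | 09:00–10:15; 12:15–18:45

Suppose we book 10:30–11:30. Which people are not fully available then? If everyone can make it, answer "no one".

Pita, Rina, Zubin

Zubin: not fully free for 10:30-11:30. Jonas: free for 10:30-11:30. Pita: not fully free for 10:30-11:30. Jamal: free for 10:30-11:30. Rina: not fully free for 10:30-11:30.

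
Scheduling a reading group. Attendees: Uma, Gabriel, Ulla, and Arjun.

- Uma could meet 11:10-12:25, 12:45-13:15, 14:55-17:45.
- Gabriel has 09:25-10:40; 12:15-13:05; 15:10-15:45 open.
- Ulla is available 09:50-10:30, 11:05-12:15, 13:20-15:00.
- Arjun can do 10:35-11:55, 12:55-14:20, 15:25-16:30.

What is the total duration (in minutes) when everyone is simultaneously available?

0

Uma ∩ Gabriel: 12:15-12:25, 12:45-13:05, 15:10-15:45.
Uma ∩ Gabriel ∩ Ulla: ∅.
Uma ∩ Gabriel ∩ Ulla ∩ Arjun: ∅.
There is no time when everyone is free.
There is no common window, so the total is 0 minutes.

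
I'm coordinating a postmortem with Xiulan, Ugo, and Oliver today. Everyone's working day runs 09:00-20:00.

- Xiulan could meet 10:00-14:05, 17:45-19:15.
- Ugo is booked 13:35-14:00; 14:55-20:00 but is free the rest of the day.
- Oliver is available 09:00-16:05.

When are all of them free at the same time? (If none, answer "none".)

Xiulan free: 10:00-14:05, 17:45-19:15.
Ugo free: 09:00-13:35, 14:00-14:55 (invert busy blocks within the working day).
Oliver free: 09:00-16:05.
Xiulan ∩ Ugo: 10:00-13:35, 14:00-14:05.
Xiulan ∩ Ugo ∩ Oliver: 10:00-13:35, 14:00-14:05.
So the common availability across everyone is 10:00-13:35, 14:00-14:05.

10:00-13:35, 14:00-14:05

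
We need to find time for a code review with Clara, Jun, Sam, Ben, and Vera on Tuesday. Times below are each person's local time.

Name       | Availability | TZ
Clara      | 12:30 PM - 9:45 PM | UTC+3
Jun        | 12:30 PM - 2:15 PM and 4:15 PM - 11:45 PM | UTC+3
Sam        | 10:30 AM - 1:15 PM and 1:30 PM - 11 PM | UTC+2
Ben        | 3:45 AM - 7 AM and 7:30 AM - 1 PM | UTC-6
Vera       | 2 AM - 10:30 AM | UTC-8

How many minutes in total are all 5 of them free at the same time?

Clara in UTC: 09:30-18:45 (subtract 3h to convert from UTC+3).
Jun in UTC: 09:30-11:15, 13:15-20:45 (subtract 3h to convert from UTC+3).
Sam in UTC: 08:30-11:15, 11:30-21:00 (subtract 2h to convert from UTC+2).
Ben in UTC: 09:45-13:00, 13:30-19:00 (add 6h to convert from UTC-6).
Vera in UTC: 10:00-18:30 (add 8h to convert from UTC-8).
Clara ∩ Jun: 09:30-11:15, 13:15-18:45.
Clara ∩ Jun ∩ Sam: 09:30-11:15, 13:15-18:45.
Clara ∩ Jun ∩ Sam ∩ Ben: 09:45-11:15, 13:30-18:45.
Clara ∩ Jun ∩ Sam ∩ Ben ∩ Vera: 10:00-11:15, 13:30-18:30.
Those are the intersection windows.
Summing the common windows: 75 + 300 = 375 minutes.

375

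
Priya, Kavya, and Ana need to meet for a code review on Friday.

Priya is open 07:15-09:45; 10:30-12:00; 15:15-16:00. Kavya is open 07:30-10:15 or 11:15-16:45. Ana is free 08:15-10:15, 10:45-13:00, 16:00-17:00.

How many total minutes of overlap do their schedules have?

135

Priya ∩ Kavya: 07:30-09:45, 11:15-12:00, 15:15-16:00.
Priya ∩ Kavya ∩ Ana: 08:15-09:45, 11:15-12:00.
Summing the common windows: 90 + 45 = 135 minutes.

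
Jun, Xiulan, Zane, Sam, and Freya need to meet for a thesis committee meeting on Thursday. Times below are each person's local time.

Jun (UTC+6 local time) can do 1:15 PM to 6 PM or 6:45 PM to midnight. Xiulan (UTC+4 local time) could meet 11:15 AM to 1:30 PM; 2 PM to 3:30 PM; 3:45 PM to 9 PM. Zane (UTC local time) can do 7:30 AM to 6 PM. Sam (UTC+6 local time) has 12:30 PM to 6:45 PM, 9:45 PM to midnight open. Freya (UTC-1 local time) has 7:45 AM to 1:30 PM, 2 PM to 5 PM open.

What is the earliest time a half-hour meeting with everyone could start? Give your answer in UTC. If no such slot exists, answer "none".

Jun in UTC: 07:15-12:00, 12:45-18:00 (subtract 6h to convert from UTC+6).
Xiulan in UTC: 07:15-09:30, 10:00-11:30, 11:45-17:00 (subtract 4h to convert from UTC+4).
Zane in UTC: 07:30-18:00.
Sam in UTC: 06:30-12:45, 15:45-18:00 (subtract 6h to convert from UTC+6).
Freya in UTC: 08:45-14:30, 15:00-18:00 (add 1h to convert from UTC-1).
Jun ∩ Xiulan: 07:15-09:30, 10:00-11:30, 11:45-12:00, 12:45-17:00.
Jun ∩ Xiulan ∩ Zane: 07:30-09:30, 10:00-11:30, 11:45-12:00, 12:45-17:00.
Jun ∩ Xiulan ∩ Zane ∩ Sam: 07:30-09:30, 10:00-11:30, 11:45-12:00, 15:45-17:00.
Jun ∩ Xiulan ∩ Zane ∩ Sam ∩ Freya: 08:45-09:30, 10:00-11:30, 11:45-12:00, 15:45-17:00.
So the common availability across everyone is 08:45-09:30, 10:00-11:30, 11:45-12:00, 15:45-17:00.
The first common window of at least 30 minutes is 08:45-09:30, so the earliest start is 08:45.

08:45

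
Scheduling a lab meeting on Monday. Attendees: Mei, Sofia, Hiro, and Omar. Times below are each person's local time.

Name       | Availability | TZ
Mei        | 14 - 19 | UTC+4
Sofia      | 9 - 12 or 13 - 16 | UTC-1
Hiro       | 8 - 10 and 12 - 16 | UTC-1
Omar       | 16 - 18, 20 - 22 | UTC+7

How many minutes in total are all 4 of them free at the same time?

120

Mei in UTC: 10:00-15:00 (subtract 4h to convert from UTC+4).
Sofia in UTC: 10:00-13:00, 14:00-17:00 (add 1h to convert from UTC-1).
Hiro in UTC: 09:00-11:00, 13:00-17:00 (add 1h to convert from UTC-1).
Omar in UTC: 09:00-11:00, 13:00-15:00 (subtract 7h to convert from UTC+7).
Mei ∩ Sofia: 10:00-13:00, 14:00-15:00.
Mei ∩ Sofia ∩ Hiro: 10:00-11:00, 14:00-15:00.
Mei ∩ Sofia ∩ Hiro ∩ Omar: 10:00-11:00, 14:00-15:00.
Summing the common windows: 60 + 60 = 120 minutes.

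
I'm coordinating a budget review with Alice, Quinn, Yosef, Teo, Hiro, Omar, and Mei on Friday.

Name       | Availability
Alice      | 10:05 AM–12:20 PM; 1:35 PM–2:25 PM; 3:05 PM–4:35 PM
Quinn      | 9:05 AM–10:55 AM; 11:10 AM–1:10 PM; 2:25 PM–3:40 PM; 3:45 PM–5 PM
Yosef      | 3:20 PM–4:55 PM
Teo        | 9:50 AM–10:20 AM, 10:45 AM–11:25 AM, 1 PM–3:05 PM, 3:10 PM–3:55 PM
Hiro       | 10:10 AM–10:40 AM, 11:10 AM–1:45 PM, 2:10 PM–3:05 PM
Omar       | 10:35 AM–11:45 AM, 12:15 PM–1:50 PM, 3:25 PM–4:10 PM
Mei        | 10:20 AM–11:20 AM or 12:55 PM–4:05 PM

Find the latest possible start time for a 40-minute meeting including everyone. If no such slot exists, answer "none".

Alice ∩ Quinn: 10:05-10:55, 11:10-12:20, 15:05-15:40, 15:45-16:35.
Alice ∩ Quinn ∩ Yosef: 15:20-15:40, 15:45-16:35.
Alice ∩ Quinn ∩ Yosef ∩ Teo: 15:20-15:40, 15:45-15:55.
Alice ∩ Quinn ∩ Yosef ∩ Teo ∩ Hiro: ∅.
Alice ∩ Quinn ∩ Yosef ∩ Teo ∩ Hiro ∩ Omar: ∅.
Alice ∩ Quinn ∩ Yosef ∩ Teo ∩ Hiro ∩ Omar ∩ Mei: ∅.
There is no time when everyone is free.
No common window is at least 40 minutes long.

none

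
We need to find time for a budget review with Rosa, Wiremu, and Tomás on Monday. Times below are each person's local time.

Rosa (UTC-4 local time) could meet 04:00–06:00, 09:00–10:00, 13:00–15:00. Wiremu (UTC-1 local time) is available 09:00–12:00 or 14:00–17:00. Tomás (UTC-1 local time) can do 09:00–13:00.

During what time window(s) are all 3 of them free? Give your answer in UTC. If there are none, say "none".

none

Rosa in UTC: 08:00-10:00, 13:00-14:00, 17:00-19:00 (add 4h to convert from UTC-4).
Wiremu in UTC: 10:00-13:00, 15:00-18:00 (add 1h to convert from UTC-1).
Tomás in UTC: 10:00-14:00 (add 1h to convert from UTC-1).
Rosa ∩ Wiremu: 17:00-18:00.
Rosa ∩ Wiremu ∩ Tomás: ∅.
There is no time when everyone is free.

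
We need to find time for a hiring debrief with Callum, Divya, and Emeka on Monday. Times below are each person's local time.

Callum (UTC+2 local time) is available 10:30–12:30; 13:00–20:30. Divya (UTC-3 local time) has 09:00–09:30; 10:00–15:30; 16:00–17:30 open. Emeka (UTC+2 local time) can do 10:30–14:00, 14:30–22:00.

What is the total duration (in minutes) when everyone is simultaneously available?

330

Callum in UTC: 08:30-10:30, 11:00-18:30 (subtract 2h to convert from UTC+2).
Divya in UTC: 12:00-12:30, 13:00-18:30, 19:00-20:30 (add 3h to convert from UTC-3).
Emeka in UTC: 08:30-12:00, 12:30-20:00 (subtract 2h to convert from UTC+2).
Callum ∩ Divya: 12:00-12:30, 13:00-18:30.
Callum ∩ Divya ∩ Emeka: 13:00-18:30.
That's a single block of 330 minutes.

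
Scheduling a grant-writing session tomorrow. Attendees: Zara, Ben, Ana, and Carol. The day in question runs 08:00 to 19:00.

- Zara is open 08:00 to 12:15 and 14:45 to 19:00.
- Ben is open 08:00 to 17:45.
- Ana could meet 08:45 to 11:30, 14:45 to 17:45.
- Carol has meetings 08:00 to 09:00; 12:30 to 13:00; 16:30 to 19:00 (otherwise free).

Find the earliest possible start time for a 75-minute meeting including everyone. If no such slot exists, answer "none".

Zara free: 08:00-12:15, 14:45-19:00.
Ben free: 08:00-17:45.
Ana free: 08:45-11:30, 14:45-17:45.
Carol free: 09:00-12:30, 13:00-16:30 (invert busy blocks within the working day).
Zara ∩ Ben: 08:00-12:15, 14:45-17:45.
Zara ∩ Ben ∩ Ana: 08:45-11:30, 14:45-17:45.
Zara ∩ Ben ∩ Ana ∩ Carol: 09:00-11:30, 14:45-16:30.
Those are the intersection windows.
The first common window of at least 75 minutes is 09:00-11:30, so the earliest start is 09:00.

09:00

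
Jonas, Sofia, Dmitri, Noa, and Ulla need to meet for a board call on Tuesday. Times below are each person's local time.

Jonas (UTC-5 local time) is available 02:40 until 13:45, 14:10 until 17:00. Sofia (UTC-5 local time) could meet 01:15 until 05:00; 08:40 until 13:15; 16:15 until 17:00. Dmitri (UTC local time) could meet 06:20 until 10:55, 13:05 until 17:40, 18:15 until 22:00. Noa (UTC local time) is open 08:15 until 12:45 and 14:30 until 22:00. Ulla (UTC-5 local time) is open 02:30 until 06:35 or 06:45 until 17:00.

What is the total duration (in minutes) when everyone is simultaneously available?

Jonas in UTC: 07:40-18:45, 19:10-22:00 (add 5h to convert from UTC-5).
Sofia in UTC: 06:15-10:00, 13:40-18:15, 21:15-22:00 (add 5h to convert from UTC-5).
Dmitri in UTC: 06:20-10:55, 13:05-17:40, 18:15-22:00.
Noa in UTC: 08:15-12:45, 14:30-22:00.
Ulla in UTC: 07:30-11:35, 11:45-22:00 (add 5h to convert from UTC-5).
Jonas ∩ Sofia: 07:40-10:00, 13:40-18:15, 21:15-22:00.
Jonas ∩ Sofia ∩ Dmitri: 07:40-10:00, 13:40-17:40, 21:15-22:00.
Jonas ∩ Sofia ∩ Dmitri ∩ Noa: 08:15-10:00, 14:30-17:40, 21:15-22:00.
Jonas ∩ Sofia ∩ Dmitri ∩ Noa ∩ Ulla: 08:15-10:00, 14:30-17:40, 21:15-22:00.
So the common availability across everyone is 08:15-10:00, 14:30-17:40, 21:15-22:00.
Summing the common windows: 105 + 190 + 45 = 340 minutes.

340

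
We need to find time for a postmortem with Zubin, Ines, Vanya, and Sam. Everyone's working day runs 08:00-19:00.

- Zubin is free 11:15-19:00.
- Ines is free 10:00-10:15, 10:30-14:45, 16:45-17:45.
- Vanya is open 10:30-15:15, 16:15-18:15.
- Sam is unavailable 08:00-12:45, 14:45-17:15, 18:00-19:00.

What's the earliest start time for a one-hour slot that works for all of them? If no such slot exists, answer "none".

Zubin free: 11:15-19:00.
Ines free: 10:00-10:15, 10:30-14:45, 16:45-17:45.
Vanya free: 10:30-15:15, 16:15-18:15.
Sam free: 12:45-14:45, 17:15-18:00 (invert busy blocks within the working day).
Zubin ∩ Ines: 11:15-14:45, 16:45-17:45.
Zubin ∩ Ines ∩ Vanya: 11:15-14:45, 16:45-17:45.
Zubin ∩ Ines ∩ Vanya ∩ Sam: 12:45-14:45, 17:15-17:45.
The first common window of at least 60 minutes is 12:45-14:45, so the earliest start is 12:45.

12:45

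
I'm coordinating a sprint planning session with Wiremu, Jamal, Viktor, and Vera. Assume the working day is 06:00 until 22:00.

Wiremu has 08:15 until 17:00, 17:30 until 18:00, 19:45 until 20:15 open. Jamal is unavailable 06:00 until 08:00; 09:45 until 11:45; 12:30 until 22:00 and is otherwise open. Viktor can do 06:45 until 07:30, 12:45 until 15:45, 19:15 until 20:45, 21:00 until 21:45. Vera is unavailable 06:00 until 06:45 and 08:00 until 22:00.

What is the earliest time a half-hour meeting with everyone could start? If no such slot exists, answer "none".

none

Wiremu free: 08:15-17:00, 17:30-18:00, 19:45-20:15.
Jamal free: 08:00-09:45, 11:45-12:30 (invert busy blocks within the working day).
Viktor free: 06:45-07:30, 12:45-15:45, 19:15-20:45, 21:00-21:45.
Vera free: 06:45-08:00 (invert busy blocks within the working day).
Wiremu ∩ Jamal: 08:15-09:45, 11:45-12:30.
Wiremu ∩ Jamal ∩ Viktor: ∅.
Wiremu ∩ Jamal ∩ Viktor ∩ Vera: ∅.
There is no time when everyone is free.
No common window is at least 30 minutes long.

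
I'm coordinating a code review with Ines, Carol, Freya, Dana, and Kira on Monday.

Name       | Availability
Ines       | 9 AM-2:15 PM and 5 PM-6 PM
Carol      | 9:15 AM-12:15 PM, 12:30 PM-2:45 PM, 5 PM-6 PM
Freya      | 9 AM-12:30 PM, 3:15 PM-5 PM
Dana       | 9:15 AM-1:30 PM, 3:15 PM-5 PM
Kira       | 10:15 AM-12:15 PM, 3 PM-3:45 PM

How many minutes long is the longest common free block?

Ines ∩ Carol: 09:15-12:15, 12:30-14:15, 17:00-18:00.
Ines ∩ Carol ∩ Freya: 09:15-12:15.
Ines ∩ Carol ∩ Freya ∩ Dana: 09:15-12:15.
Ines ∩ Carol ∩ Freya ∩ Dana ∩ Kira: 10:15-12:15.
Those are the intersection windows.
The longest is 10:15-12:15 at 120 minutes.

120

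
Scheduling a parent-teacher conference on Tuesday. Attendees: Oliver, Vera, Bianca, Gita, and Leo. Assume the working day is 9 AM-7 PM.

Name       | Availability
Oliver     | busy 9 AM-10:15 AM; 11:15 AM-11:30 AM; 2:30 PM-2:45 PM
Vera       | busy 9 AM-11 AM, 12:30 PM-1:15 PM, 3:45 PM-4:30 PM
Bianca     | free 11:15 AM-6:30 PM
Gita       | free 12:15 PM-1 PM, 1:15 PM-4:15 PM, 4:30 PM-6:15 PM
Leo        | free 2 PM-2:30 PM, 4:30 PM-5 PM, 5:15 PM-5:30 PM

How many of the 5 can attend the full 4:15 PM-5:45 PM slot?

Oliver free: 10:15-11:15, 11:30-14:30, 14:45-19:00 (invert busy blocks within the working day).
Vera free: 11:00-12:30, 13:15-15:45, 16:30-19:00 (invert busy blocks within the working day).
Bianca free: 11:15-18:30.
Gita free: 12:15-13:00, 13:15-16:15, 16:30-18:15.
Leo free: 14:00-14:30, 16:30-17:00, 17:15-17:30.
Oliver and Bianca can make the full 16:15-17:45 slot — that's 2.

2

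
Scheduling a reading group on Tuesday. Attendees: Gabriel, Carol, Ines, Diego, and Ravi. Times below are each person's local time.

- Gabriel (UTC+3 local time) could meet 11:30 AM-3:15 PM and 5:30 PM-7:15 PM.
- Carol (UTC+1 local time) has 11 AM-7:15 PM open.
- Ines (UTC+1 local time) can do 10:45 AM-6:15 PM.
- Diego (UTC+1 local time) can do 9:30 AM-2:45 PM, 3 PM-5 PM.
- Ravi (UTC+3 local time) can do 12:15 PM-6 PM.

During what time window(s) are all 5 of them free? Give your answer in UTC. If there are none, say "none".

10:00-12:15, 14:30-15:00

Gabriel in UTC: 08:30-12:15, 14:30-16:15 (subtract 3h to convert from UTC+3).
Carol in UTC: 10:00-18:15 (subtract 1h to convert from UTC+1).
Ines in UTC: 09:45-17:15 (subtract 1h to convert from UTC+1).
Diego in UTC: 08:30-13:45, 14:00-16:00 (subtract 1h to convert from UTC+1).
Ravi in UTC: 09:15-15:00 (subtract 3h to convert from UTC+3).
Gabriel ∩ Carol: 10:00-12:15, 14:30-16:15.
Gabriel ∩ Carol ∩ Ines: 10:00-12:15, 14:30-16:15.
Gabriel ∩ Carol ∩ Ines ∩ Diego: 10:00-12:15, 14:30-16:00.
Gabriel ∩ Carol ∩ Ines ∩ Diego ∩ Ravi: 10:00-12:15, 14:30-15:00.
Those are the intersection windows.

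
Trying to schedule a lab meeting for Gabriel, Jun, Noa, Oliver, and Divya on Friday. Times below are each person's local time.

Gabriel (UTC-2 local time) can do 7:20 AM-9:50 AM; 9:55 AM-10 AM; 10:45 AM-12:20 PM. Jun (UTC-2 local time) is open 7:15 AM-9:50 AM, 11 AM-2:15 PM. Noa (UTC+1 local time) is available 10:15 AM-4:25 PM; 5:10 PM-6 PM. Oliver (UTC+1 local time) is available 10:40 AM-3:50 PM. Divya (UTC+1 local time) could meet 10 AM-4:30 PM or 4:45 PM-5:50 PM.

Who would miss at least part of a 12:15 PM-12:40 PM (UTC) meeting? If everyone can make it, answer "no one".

Gabriel in UTC: 09:20-11:50, 11:55-12:00, 12:45-14:20 (add 2h to convert from UTC-2).
Jun in UTC: 09:15-11:50, 13:00-16:15 (add 2h to convert from UTC-2).
Noa in UTC: 09:15-15:25, 16:10-17:00 (subtract 1h to convert from UTC+1).
Oliver in UTC: 09:40-14:50 (subtract 1h to convert from UTC+1).
Divya in UTC: 09:00-15:30, 15:45-16:50 (subtract 1h to convert from UTC+1).
Gabriel: not fully free for 12:15-12:40. Jun: not fully free for 12:15-12:40. Noa: free for 12:15-12:40. Oliver: free for 12:15-12:40. Divya: free for 12:15-12:40.

Gabriel, Jun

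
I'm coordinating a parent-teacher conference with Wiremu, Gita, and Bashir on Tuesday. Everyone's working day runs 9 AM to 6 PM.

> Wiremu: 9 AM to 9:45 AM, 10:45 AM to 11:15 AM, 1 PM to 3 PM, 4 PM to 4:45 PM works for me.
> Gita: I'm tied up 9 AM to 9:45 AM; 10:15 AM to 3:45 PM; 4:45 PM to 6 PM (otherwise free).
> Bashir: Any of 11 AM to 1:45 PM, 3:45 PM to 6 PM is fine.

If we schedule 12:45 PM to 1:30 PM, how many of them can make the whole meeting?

1

Wiremu free: 09:00-09:45, 10:45-11:15, 13:00-15:00, 16:00-16:45.
Gita free: 09:45-10:15, 15:45-16:45 (invert busy blocks within the working day).
Bashir free: 11:00-13:45, 15:45-18:00.
Bashir can make the full 12:45-13:30 slot — that's 1.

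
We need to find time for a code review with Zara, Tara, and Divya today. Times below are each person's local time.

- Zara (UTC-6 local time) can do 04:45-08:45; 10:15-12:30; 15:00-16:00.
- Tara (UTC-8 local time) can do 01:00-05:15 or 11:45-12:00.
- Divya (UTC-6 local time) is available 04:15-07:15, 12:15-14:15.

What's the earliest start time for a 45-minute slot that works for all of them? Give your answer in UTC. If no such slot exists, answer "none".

10:45

Zara in UTC: 10:45-14:45, 16:15-18:30, 21:00-22:00 (add 6h to convert from UTC-6).
Tara in UTC: 09:00-13:15, 19:45-20:00 (add 8h to convert from UTC-8).
Divya in UTC: 10:15-13:15, 18:15-20:15 (add 6h to convert from UTC-6).
Zara ∩ Tara: 10:45-13:15.
Zara ∩ Tara ∩ Divya: 10:45-13:15.
The first common window of at least 45 minutes is 10:45-13:15, so the earliest start is 10:45.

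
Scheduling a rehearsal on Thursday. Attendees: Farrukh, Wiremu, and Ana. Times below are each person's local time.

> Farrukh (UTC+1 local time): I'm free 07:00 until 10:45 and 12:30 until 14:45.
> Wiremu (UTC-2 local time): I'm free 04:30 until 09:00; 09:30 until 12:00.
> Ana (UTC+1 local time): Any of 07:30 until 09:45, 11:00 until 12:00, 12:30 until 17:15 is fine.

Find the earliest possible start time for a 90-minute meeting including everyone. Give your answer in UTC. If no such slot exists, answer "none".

Farrukh in UTC: 06:00-09:45, 11:30-13:45 (subtract 1h to convert from UTC+1).
Wiremu in UTC: 06:30-11:00, 11:30-14:00 (add 2h to convert from UTC-2).
Ana in UTC: 06:30-08:45, 10:00-11:00, 11:30-16:15 (subtract 1h to convert from UTC+1).
Farrukh ∩ Wiremu: 06:30-09:45, 11:30-13:45.
Farrukh ∩ Wiremu ∩ Ana: 06:30-08:45, 11:30-13:45.
The first common window of at least 90 minutes is 06:30-08:45, so the earliest start is 06:30.

06:30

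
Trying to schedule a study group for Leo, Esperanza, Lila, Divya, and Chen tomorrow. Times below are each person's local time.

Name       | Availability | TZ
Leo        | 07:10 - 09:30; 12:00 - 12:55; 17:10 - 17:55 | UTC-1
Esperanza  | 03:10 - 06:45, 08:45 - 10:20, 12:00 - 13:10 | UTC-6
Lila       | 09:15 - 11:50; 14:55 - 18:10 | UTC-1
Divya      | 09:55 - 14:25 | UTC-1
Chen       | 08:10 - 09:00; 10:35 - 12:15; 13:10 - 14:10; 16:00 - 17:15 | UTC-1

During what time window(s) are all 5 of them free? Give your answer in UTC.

none

Leo in UTC: 08:10-10:30, 13:00-13:55, 18:10-18:55 (add 1h to convert from UTC-1).
Esperanza in UTC: 09:10-12:45, 14:45-16:20, 18:00-19:10 (add 6h to convert from UTC-6).
Lila in UTC: 10:15-12:50, 15:55-19:10 (add 1h to convert from UTC-1).
Divya in UTC: 10:55-15:25 (add 1h to convert from UTC-1).
Chen in UTC: 09:10-10:00, 11:35-13:15, 14:10-15:10, 17:00-18:15 (add 1h to convert from UTC-1).
Leo ∩ Esperanza: 09:10-10:30, 18:10-18:55.
Leo ∩ Esperanza ∩ Lila: 10:15-10:30, 18:10-18:55.
Leo ∩ Esperanza ∩ Lila ∩ Divya: ∅.
Leo ∩ Esperanza ∩ Lila ∩ Divya ∩ Chen: ∅.
There is no time when everyone is free.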